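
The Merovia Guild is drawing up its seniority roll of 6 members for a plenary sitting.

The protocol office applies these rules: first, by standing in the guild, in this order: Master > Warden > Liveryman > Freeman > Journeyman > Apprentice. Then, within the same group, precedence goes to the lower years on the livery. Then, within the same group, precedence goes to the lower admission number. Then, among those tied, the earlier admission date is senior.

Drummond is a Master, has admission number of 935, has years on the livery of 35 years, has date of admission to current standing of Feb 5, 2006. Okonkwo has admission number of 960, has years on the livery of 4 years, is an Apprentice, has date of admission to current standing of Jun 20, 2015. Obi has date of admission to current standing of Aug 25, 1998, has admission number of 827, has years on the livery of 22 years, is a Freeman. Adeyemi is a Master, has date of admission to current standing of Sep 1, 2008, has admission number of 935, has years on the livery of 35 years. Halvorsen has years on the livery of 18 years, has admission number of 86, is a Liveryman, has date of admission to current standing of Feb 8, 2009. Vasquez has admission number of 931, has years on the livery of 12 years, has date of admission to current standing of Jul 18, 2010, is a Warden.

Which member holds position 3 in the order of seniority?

Vasquez

By standing in the guild: Drummond and Adeyemi (Master); then Vasquez (Warden); then Halvorsen (Liveryman); then Obi (Freeman); then Okonkwo (Apprentice).
Drummond and Adeyemi both have years on the livery 35 years, so the next rule applies.
Drummond and Adeyemi both have admission number 935, so the next rule applies.
Among Drummond and Adeyemi, by date of admission to current standing (earlier first): Drummond (Feb 5, 2006) before Adeyemi (Sep 1, 2008).
Order: Drummond, Adeyemi, Vasquez, Halvorsen, Obi, Okonkwo.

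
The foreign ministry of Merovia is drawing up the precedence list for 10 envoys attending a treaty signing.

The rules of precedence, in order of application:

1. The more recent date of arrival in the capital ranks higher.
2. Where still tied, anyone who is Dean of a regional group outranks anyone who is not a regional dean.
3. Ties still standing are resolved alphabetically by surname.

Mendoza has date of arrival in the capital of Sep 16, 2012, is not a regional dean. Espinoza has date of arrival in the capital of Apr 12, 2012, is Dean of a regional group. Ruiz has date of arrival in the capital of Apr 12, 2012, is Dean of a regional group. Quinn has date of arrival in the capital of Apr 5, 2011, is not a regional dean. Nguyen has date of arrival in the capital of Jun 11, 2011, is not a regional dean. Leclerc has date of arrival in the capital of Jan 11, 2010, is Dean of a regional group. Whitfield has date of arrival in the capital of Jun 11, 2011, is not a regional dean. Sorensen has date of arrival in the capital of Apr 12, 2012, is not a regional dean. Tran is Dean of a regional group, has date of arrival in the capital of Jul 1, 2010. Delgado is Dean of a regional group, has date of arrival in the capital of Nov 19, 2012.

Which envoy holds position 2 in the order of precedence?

Mendoza

By date of arrival in the capital (later first): Delgado (Nov 19, 2012); then Mendoza (Sep 16, 2012); then Espinoza, Ruiz and Sorensen (each Apr 12, 2012); then Nguyen and Whitfield (both Jun 11, 2011); then Quinn (Apr 5, 2011); then Tran (Jul 1, 2010); then Leclerc (Jan 11, 2010).
Among Espinoza, Ruiz and Sorensen, Dean of a regional group before not a regional dean: Espinoza and Ruiz (Dean of a regional group) before Sorensen (not a regional dean).
Among Espinoza and Ruiz, alphabetically by surname: Espinoza before Ruiz.
Nguyen and Whitfield are each not a regional dean, so the next rule applies.
Among Nguyen and Whitfield, alphabetically by surname: Nguyen before Whitfield.
Order: Delgado, Mendoza, Espinoza, Ruiz, Sorensen, Nguyen, Whitfield, Quinn, Tran, Leclerc.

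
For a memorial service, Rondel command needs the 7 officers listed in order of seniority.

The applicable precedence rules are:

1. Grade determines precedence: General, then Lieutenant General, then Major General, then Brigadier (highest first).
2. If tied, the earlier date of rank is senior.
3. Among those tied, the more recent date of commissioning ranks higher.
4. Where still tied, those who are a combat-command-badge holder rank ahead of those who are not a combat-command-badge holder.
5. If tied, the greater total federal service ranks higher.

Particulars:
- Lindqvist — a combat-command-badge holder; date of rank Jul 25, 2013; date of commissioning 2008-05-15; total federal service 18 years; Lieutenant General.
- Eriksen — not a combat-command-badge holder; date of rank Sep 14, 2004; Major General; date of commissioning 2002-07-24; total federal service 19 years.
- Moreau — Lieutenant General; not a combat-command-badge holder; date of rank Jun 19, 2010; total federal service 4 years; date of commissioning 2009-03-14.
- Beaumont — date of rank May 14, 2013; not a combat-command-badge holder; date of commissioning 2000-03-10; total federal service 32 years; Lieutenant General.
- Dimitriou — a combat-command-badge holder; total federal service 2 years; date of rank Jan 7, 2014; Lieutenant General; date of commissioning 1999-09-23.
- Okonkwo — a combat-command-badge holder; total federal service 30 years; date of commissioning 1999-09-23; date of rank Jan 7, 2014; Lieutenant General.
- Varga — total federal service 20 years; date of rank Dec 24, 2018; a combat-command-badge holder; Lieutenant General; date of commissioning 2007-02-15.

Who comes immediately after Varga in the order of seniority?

Eriksen

By grade: Moreau, Beaumont, Lindqvist, Okonkwo, Dimitriou and Varga (Lieutenant General); then Eriksen (Major General).
Among Moreau, Beaumont, Lindqvist, Okonkwo, Dimitriou and Varga, by date of rank (earlier first): Moreau (Jun 19, 2010) before Beaumont (May 14, 2013) before Lindqvist (Jul 25, 2013) before Okonkwo and Dimitriou (Jan 7, 2014) before Varga (Dec 24, 2018).
Okonkwo and Dimitriou both have date of commissioning 1999-09-23, so the next rule applies.
Okonkwo and Dimitriou are each a combat-command-badge holder, so the next rule applies.
Among Okonkwo and Dimitriou, by total federal service (higher first): Okonkwo (30 years) before Dimitriou (2 years).
Order: Moreau, Beaumont, Lindqvist, Okonkwo, Dimitriou, Varga, Eriksen.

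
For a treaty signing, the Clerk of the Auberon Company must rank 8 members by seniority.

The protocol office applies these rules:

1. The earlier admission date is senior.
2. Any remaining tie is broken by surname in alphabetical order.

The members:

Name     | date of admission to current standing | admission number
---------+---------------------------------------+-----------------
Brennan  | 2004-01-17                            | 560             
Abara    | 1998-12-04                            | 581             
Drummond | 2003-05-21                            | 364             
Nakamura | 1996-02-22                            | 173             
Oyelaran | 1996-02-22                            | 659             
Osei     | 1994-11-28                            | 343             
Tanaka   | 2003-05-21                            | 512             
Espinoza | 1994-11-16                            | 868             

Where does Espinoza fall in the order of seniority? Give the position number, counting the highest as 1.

By date of admission to current standing (earlier first): Espinoza (1994-11-16); then Osei (1994-11-28); then Nakamura and Oyelaran (both 1996-02-22); then Abara (1998-12-04); then Drummond and Tanaka (both 2003-05-21); then Brennan (2004-01-17).
Among Nakamura and Oyelaran, alphabetically by surname: Nakamura before Oyelaran.
Among Drummond and Tanaka, alphabetically by surname: Drummond before Tanaka.
Order: Espinoza, Osei, Nakamura, Oyelaran, Abara, Drummond, Tanaka, Brennan. So position 1.

1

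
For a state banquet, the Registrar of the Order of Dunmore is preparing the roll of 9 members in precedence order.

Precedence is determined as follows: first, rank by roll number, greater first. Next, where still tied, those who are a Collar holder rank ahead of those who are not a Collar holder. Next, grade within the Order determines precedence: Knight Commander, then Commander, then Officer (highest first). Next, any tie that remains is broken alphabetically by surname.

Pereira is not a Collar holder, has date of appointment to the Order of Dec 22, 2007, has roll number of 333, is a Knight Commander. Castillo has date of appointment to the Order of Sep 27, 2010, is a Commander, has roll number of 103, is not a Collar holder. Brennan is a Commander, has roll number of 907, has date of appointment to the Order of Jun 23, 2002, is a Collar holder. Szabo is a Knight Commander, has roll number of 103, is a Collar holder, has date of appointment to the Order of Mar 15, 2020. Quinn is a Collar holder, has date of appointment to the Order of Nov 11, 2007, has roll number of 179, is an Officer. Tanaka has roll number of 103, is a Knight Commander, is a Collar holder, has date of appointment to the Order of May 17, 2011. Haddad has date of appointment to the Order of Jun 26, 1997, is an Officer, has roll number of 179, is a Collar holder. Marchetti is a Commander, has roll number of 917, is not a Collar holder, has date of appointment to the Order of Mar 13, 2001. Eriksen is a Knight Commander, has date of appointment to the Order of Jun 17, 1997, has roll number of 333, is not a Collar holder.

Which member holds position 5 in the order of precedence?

By roll number (higher first): Marchetti (917); then Brennan (907); then Eriksen and Pereira (both 333); then Haddad and Quinn (both 179); then Szabo, Tanaka and Castillo (each 103).
Eriksen and Pereira are each not a Collar holder, so the next rule applies.
Eriksen and Pereira are each Knight Commander, so the next rule applies.
Among Eriksen and Pereira, alphabetically by surname: Eriksen before Pereira.
Haddad and Quinn are each a Collar holder, so the next rule applies.
Haddad and Quinn are each Officer, so the next rule applies.
Among Haddad and Quinn, alphabetically by surname: Haddad before Quinn.
Among Szabo, Tanaka and Castillo, a Collar holder before not a Collar holder: Szabo and Tanaka (a Collar holder) before Castillo (not a Collar holder).
Szabo and Tanaka are each Knight Commander, so the next rule applies.
Among Szabo and Tanaka, alphabetically by surname: Szabo before Tanaka.
Order: Marchetti, Brennan, Eriksen, Pereira, Haddad, Quinn, Szabo, Tanaka, Castillo.

Haddad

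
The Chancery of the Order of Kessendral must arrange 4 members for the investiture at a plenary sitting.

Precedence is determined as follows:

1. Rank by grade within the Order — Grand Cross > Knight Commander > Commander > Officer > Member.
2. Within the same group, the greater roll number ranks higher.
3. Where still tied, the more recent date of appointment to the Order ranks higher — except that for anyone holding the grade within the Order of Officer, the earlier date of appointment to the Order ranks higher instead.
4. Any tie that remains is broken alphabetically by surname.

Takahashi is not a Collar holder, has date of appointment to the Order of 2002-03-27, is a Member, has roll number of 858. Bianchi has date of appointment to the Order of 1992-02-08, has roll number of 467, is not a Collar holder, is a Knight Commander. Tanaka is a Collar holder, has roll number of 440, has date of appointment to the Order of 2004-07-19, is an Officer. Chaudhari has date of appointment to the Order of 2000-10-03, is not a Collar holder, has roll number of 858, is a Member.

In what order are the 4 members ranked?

By grade within the Order: Bianchi (Knight Commander); then Tanaka (Officer); then Takahashi and Chaudhari (Member).
Takahashi and Chaudhari both have roll number 858, so the next rule applies.
Among Takahashi and Chaudhari, by date of appointment to the Order (later first): Takahashi (2002-03-27) before Chaudhari (2000-10-03).
Full order: Bianchi, Tanaka, Takahashi, Chaudhari.

Bianchi, Tanaka, Takahashi, Chaudhari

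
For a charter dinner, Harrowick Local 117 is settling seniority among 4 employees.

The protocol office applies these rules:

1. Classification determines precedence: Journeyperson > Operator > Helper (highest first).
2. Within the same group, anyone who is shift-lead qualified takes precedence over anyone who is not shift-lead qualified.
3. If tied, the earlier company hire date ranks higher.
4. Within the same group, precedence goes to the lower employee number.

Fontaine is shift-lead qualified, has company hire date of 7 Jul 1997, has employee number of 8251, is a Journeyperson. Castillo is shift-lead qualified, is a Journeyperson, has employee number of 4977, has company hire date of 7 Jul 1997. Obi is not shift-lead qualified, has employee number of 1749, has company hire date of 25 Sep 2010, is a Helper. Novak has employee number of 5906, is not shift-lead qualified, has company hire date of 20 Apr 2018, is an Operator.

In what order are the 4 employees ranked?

By classification: Castillo and Fontaine (Journeyperson); then Novak (Operator); then Obi (Helper).
Castillo and Fontaine are each shift-lead qualified, so the next rule applies.
Castillo and Fontaine both have company hire date 7 Jul 1997, so the next rule applies.
Among Castillo and Fontaine, by employee number (lower first): Castillo (4977) before Fontaine (8251).
Full order: Castillo, Fontaine, Novak, Obi.

Castillo, Fontaine, Novak, Obi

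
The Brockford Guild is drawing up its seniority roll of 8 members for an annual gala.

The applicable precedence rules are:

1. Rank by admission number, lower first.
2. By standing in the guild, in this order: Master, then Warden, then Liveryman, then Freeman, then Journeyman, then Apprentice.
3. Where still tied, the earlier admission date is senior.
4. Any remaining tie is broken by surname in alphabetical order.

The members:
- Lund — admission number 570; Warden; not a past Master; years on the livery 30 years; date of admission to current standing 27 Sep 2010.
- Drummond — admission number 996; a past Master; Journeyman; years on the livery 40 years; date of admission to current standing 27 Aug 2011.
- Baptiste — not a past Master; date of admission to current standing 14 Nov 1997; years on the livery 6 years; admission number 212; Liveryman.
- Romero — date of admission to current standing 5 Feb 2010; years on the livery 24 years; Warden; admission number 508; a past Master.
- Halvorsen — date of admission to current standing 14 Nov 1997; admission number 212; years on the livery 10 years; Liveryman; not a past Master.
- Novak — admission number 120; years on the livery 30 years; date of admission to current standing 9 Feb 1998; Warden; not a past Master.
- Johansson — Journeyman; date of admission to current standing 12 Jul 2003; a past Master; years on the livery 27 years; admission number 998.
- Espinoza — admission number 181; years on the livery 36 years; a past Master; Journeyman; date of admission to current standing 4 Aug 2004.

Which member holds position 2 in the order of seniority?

By admission number (lower first): Novak (120); then Espinoza (181); then Baptiste and Halvorsen (both 212); then Romero (508); then Lund (570); then Drummond (996); then Johansson (998).
Baptiste and Halvorsen are each Liveryman, so the next rule applies.
Baptiste and Halvorsen both have date of admission to current standing 14 Nov 1997, so the next rule applies.
Among Baptiste and Halvorsen, alphabetically by surname: Baptiste before Halvorsen.
Order: Novak, Espinoza, Baptiste, Halvorsen, Romero, Lund, Drummond, Johansson.

Espinoza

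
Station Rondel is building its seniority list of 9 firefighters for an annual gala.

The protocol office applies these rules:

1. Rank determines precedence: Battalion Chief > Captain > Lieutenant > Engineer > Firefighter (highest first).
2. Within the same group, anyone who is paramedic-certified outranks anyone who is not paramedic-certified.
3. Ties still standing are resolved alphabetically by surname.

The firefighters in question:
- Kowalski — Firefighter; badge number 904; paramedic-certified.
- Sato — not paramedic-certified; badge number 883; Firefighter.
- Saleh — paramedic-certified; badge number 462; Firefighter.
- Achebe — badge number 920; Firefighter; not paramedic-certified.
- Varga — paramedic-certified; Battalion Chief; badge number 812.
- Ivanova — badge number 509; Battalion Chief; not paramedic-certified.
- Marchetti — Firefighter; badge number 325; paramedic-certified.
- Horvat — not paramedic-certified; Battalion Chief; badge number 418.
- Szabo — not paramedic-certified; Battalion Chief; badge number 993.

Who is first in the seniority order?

By rank: Varga, Horvat, Ivanova and Szabo (Battalion Chief); then Kowalski, Marchetti, Saleh, Achebe and Sato (Firefighter).
Among Varga, Horvat, Ivanova and Szabo, paramedic-certified before not paramedic-certified: Varga (paramedic-certified) before Horvat, Ivanova and Szabo (not paramedic-certified).
Among Horvat, Ivanova and Szabo, alphabetically by surname: Horvat before Ivanova before Szabo.
Among Kowalski, Marchetti, Saleh, Achebe and Sato, paramedic-certified before not paramedic-certified: Kowalski, Marchetti and Saleh (paramedic-certified) before Achebe and Sato (not paramedic-certified).
Among Kowalski, Marchetti and Saleh, alphabetically by surname: Kowalski before Marchetti before Saleh.
Among Achebe and Sato, alphabetically by surname: Achebe before Sato.
Order: Varga, Horvat, Ivanova, Szabo, Kowalski, Marchetti, Saleh, Achebe, Sato.

Varga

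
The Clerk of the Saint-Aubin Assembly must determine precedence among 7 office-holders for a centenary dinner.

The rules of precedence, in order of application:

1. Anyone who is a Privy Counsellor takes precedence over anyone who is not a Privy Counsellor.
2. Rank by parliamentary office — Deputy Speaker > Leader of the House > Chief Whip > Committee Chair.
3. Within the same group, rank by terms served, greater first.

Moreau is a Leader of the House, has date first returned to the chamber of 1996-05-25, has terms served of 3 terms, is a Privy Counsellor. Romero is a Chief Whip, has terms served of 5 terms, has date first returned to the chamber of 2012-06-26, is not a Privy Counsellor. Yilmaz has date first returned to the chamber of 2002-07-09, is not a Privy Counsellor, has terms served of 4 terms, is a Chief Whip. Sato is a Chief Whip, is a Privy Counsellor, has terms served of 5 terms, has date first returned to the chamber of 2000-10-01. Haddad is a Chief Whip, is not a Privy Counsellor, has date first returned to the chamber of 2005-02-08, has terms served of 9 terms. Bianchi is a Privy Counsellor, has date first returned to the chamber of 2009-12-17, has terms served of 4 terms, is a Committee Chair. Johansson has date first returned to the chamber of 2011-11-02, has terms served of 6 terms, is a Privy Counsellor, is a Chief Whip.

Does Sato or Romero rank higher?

Sato

By the first rule: Moreau, Johansson, Sato and Bianchi (each a Privy Counsellor); then Haddad, Romero and Yilmaz (each not a Privy Counsellor).
Among Moreau, Johansson, Sato and Bianchi, by parliamentary office: Moreau (Leader of the House) before Johansson and Sato (Chief Whip) before Bianchi (Committee Chair).
Among Johansson and Sato, by terms served (higher first): Johansson (6 terms) before Sato (5 terms).
Haddad, Romero and Yilmaz are each Chief Whip, so the next rule applies.
Among Haddad, Romero and Yilmaz, by terms served (higher first): Haddad (9 terms) before Romero (5 terms) before Yilmaz (4 terms).
So Sato takes precedence.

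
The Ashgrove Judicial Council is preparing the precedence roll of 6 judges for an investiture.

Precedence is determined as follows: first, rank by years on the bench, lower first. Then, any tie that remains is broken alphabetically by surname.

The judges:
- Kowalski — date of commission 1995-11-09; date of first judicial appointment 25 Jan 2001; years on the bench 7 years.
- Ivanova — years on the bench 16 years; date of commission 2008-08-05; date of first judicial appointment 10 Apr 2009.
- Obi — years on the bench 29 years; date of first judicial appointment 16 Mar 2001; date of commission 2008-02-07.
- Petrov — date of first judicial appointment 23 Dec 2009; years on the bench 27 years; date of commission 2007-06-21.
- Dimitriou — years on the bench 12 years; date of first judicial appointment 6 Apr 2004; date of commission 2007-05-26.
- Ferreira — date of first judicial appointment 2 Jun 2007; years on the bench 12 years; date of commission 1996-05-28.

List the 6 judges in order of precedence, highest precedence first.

Kowalski, Dimitriou, Ferreira, Ivanova, Petrov, Obi

By years on the bench (lower first): Kowalski (7 years); then Dimitriou and Ferreira (both 12 years); then Ivanova (16 years); then Petrov (27 years); then Obi (29 years).
Among Dimitriou and Ferreira, alphabetically by surname: Dimitriou before Ferreira.
Full order: Kowalski, Dimitriou, Ferreira, Ivanova, Petrov, Obi.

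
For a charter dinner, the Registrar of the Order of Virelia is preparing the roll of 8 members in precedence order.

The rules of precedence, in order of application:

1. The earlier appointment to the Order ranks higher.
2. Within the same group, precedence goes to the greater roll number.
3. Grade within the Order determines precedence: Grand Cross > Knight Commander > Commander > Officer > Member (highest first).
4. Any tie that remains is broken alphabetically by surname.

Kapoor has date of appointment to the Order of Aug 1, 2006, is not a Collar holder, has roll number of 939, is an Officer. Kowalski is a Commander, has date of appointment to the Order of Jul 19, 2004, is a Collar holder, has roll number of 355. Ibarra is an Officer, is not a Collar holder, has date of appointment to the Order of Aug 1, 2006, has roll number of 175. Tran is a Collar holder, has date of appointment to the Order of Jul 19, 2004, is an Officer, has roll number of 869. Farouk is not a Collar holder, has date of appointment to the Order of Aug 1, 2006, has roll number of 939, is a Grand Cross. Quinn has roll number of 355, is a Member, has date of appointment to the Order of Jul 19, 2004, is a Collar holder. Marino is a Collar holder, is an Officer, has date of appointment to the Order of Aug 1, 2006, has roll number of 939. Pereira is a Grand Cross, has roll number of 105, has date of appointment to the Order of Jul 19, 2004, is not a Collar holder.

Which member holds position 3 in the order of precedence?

By date of appointment to the Order (earlier first): Tran, Kowalski, Quinn and Pereira (each Jul 19, 2004); then Farouk, Kapoor, Marino and Ibarra (each Aug 1, 2006).
Among Tran, Kowalski, Quinn and Pereira, by roll number (higher first): Tran (869) before Kowalski and Quinn (355) before Pereira (105).
Among Kowalski and Quinn, by grade within the Order: Kowalski (Commander) before Quinn (Member).
Among Farouk, Kapoor, Marino and Ibarra, by roll number (higher first): Farouk, Kapoor and Marino (939) before Ibarra (175).
Among Farouk, Kapoor and Marino, by grade within the Order: Farouk (Grand Cross) before Kapoor and Marino (Officer).
Among Kapoor and Marino, alphabetically by surname: Kapoor before Marino.
Order: Tran, Kowalski, Quinn, Pereira, Farouk, Kapoor, Marino, Ibarra.

Quinn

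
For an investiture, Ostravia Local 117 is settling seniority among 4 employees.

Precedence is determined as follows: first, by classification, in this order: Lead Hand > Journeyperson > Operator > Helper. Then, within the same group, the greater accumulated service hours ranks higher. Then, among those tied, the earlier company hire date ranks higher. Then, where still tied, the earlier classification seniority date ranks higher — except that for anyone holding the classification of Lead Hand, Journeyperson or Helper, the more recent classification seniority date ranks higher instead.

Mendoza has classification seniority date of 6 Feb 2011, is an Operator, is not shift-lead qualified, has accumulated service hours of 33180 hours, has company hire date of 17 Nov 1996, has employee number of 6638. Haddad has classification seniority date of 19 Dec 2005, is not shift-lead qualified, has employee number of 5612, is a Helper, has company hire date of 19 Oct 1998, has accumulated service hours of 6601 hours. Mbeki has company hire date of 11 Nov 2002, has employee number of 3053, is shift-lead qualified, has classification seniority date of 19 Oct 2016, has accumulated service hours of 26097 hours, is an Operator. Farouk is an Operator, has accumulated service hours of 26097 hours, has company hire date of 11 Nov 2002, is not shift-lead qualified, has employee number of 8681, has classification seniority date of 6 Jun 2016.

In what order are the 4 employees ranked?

By classification: Mendoza, Farouk and Mbeki (Operator); then Haddad (Helper).
Among Mendoza, Farouk and Mbeki, by accumulated service hours (higher first): Mendoza (33180 hours) before Farouk and Mbeki (26097 hours).
Farouk and Mbeki both have company hire date 11 Nov 2002, so the next rule applies.
Among Farouk and Mbeki, by classification seniority date (earlier first): Farouk (6 Jun 2016) before Mbeki (19 Oct 2016).
Full order: Mendoza, Farouk, Mbeki, Haddad.

Mendoza, Farouk, Mbeki, Haddad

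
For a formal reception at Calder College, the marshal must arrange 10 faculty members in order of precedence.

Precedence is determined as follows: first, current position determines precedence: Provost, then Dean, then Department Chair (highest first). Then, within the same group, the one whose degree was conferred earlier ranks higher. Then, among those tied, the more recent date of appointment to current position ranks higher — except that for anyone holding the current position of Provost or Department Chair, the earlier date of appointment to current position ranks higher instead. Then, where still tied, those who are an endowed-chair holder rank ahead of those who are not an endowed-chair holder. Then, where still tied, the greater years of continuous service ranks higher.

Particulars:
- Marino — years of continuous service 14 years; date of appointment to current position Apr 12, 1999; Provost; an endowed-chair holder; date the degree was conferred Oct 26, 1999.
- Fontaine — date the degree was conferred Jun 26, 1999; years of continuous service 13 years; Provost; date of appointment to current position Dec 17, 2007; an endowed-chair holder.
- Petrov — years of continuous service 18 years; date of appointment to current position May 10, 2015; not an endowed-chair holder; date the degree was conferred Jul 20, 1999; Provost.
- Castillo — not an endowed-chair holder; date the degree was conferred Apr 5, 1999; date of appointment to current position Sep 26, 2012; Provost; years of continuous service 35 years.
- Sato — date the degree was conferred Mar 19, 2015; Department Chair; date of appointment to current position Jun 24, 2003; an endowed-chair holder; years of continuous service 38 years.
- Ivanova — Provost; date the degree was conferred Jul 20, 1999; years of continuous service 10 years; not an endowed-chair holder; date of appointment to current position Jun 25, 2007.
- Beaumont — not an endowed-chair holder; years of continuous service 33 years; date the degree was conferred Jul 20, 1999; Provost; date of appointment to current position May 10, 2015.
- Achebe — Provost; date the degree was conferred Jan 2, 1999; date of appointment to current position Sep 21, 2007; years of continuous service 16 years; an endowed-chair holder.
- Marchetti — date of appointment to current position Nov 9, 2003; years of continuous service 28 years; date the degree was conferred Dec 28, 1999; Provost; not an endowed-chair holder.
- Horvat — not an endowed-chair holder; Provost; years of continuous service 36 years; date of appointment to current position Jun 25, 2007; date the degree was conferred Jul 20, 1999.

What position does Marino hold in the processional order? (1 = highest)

8

By current position: Achebe, Castillo, Fontaine, Horvat, Ivanova, Beaumont, Petrov, Marino and Marchetti (Provost); then Sato (Department Chair).
Among Achebe, Castillo, Fontaine, Horvat, Ivanova, Beaumont, Petrov, Marino and Marchetti, by date the degree was conferred (earlier first): Achebe (Jan 2, 1999) before Castillo (Apr 5, 1999) before Fontaine (Jun 26, 1999) before Horvat, Ivanova, Beaumont and Petrov (Jul 20, 1999) before Marino (Oct 26, 1999) before Marchetti (Dec 28, 1999).
Among Horvat, Ivanova, Beaumont and Petrov, by date of appointment to current position (earlier first) (reversed rule for this group): Horvat and Ivanova (Jun 25, 2007) before Beaumont and Petrov (May 10, 2015).
Horvat and Ivanova are each not an endowed-chair holder, so the next rule applies.
Among Horvat and Ivanova, by years of continuous service (higher first): Horvat (36 years) before Ivanova (10 years).
Beaumont and Petrov are each not an endowed-chair holder, so the next rule applies.
Among Beaumont and Petrov, by years of continuous service (higher first): Beaumont (33 years) before Petrov (18 years).
Order: Achebe, Castillo, Fontaine, Horvat, Ivanova, Beaumont, Petrov, Marino, Marchetti, Sato. So position 8.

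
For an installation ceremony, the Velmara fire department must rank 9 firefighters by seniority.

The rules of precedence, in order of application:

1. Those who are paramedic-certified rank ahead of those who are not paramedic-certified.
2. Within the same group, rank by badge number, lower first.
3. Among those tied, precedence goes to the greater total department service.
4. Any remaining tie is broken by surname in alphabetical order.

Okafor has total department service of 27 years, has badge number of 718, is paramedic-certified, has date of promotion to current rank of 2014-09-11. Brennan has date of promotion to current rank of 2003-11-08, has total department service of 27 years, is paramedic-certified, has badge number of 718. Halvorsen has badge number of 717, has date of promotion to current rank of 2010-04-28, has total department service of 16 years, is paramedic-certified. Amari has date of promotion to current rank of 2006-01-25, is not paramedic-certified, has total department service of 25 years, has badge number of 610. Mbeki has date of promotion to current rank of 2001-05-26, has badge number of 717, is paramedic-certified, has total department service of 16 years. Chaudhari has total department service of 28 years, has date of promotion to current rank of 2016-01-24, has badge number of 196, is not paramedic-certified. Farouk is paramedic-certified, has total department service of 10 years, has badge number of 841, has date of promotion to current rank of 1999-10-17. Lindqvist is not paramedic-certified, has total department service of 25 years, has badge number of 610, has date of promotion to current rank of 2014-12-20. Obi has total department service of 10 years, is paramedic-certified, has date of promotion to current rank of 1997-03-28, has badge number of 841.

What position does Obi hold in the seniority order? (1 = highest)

6

By the first rule: Halvorsen, Mbeki, Brennan, Okafor, Farouk and Obi (each paramedic-certified); then Chaudhari, Amari and Lindqvist (each not paramedic-certified).
Among Halvorsen, Mbeki, Brennan, Okafor, Farouk and Obi, by badge number (lower first): Halvorsen and Mbeki (717) before Brennan and Okafor (718) before Farouk and Obi (841).
Halvorsen and Mbeki both have total department service 16 years, so the next rule applies.
Among Halvorsen and Mbeki, alphabetically by surname: Halvorsen before Mbeki.
Brennan and Okafor both have total department service 27 years, so the next rule applies.
Among Brennan and Okafor, alphabetically by surname: Brennan before Okafor.
Farouk and Obi both have total department service 10 years, so the next rule applies.
Among Farouk and Obi, alphabetically by surname: Farouk before Obi.
Among Chaudhari, Amari and Lindqvist, by badge number (lower first): Chaudhari (196) before Amari and Lindqvist (610).
Amari and Lindqvist both have total department service 25 years, so the next rule applies.
Among Amari and Lindqvist, alphabetically by surname: Amari before Lindqvist.
Order: Halvorsen, Mbeki, Brennan, Okafor, Farouk, Obi, Chaudhari, Amari, Lindqvist. So position 6.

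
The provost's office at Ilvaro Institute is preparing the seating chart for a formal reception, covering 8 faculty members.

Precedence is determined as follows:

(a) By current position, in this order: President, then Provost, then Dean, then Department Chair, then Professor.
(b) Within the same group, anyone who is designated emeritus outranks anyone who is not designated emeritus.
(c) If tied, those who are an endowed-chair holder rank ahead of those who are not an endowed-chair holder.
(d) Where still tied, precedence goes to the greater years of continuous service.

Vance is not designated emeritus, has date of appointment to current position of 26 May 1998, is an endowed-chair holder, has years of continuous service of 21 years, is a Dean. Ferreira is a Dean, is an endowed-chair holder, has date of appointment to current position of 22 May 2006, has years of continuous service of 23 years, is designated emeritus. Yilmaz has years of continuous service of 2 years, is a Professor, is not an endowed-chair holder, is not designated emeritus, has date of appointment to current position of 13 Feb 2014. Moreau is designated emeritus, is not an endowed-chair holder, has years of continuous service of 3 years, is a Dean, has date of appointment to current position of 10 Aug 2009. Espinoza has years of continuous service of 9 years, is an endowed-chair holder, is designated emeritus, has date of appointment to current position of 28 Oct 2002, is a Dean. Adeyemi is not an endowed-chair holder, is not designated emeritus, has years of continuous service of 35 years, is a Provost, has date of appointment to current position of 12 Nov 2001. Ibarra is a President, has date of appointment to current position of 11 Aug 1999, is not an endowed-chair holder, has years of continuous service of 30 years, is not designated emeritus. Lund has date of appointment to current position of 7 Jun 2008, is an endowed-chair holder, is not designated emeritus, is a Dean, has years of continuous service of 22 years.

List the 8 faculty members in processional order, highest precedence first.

By current position: Ibarra (President); then Adeyemi (Provost); then Ferreira, Espinoza, Moreau, Lund and Vance (Dean); then Yilmaz (Professor).
Among Ferreira, Espinoza, Moreau, Lund and Vance, designated emeritus before not designated emeritus: Ferreira, Espinoza and Moreau (designated emeritus) before Lund and Vance (not designated emeritus).
Among Ferreira, Espinoza and Moreau, an endowed-chair holder before not an endowed-chair holder: Ferreira and Espinoza (an endowed-chair holder) before Moreau (not an endowed-chair holder).
Among Ferreira and Espinoza, by years of continuous service (higher first): Ferreira (23 years) before Espinoza (9 years).
Lund and Vance are each an endowed-chair holder, so the next rule applies.
Among Lund and Vance, by years of continuous service (higher first): Lund (22 years) before Vance (21 years).
Full order: Ibarra, Adeyemi, Ferreira, Espinoza, Moreau, Lund, Vance, Yilmaz.

Ibarra, Adeyemi, Ferreira, Espinoza, Moreau, Lund, Vance, Yilmaz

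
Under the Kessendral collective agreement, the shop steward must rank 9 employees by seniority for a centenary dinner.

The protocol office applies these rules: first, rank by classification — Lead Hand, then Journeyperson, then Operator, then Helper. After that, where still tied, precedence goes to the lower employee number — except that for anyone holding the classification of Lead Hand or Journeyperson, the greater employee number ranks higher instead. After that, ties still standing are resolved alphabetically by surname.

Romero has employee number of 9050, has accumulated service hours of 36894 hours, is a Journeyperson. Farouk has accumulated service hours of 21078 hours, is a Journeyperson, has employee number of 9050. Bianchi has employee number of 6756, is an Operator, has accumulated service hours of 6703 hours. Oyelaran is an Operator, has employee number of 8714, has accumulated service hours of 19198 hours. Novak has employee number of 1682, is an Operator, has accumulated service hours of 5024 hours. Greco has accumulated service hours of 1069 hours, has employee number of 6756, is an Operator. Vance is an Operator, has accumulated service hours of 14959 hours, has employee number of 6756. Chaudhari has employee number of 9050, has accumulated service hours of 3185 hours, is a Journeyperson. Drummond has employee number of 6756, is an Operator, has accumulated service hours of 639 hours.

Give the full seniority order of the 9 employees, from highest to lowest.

Chaudhari, Farouk, Romero, Novak, Bianchi, Drummond, Greco, Vance, Oyelaran

By classification: Chaudhari, Farouk and Romero (Journeyperson); then Novak, Bianchi, Drummond, Greco, Vance and Oyelaran (Operator).
Chaudhari, Farouk and Romero all have employee number 9050, so the next rule applies.
Among Chaudhari, Farouk and Romero, alphabetically by surname: Chaudhari before Farouk before Romero.
Among Novak, Bianchi, Drummond, Greco, Vance and Oyelaran, by employee number (lower first): Novak (1682) before Bianchi, Drummond, Greco and Vance (6756) before Oyelaran (8714).
Among Bianchi, Drummond, Greco and Vance, alphabetically by surname: Bianchi before Drummond before Greco before Vance.
Full order: Chaudhari, Farouk, Romero, Novak, Bianchi, Drummond, Greco, Vance, Oyelaran.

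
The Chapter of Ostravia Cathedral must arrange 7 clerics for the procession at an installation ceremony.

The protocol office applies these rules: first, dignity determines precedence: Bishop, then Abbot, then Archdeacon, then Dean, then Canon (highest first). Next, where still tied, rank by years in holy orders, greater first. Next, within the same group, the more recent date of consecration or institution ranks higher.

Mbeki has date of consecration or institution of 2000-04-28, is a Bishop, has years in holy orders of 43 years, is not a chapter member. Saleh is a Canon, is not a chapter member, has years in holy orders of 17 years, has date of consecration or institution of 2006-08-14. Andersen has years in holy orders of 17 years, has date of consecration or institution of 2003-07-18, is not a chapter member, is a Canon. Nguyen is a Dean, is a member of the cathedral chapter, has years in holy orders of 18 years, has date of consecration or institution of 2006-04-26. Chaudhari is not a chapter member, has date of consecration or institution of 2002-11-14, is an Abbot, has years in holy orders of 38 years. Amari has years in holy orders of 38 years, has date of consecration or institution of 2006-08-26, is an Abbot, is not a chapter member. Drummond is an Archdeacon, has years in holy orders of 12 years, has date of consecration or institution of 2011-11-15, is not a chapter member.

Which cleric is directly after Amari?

By dignity: Mbeki (Bishop); then Amari and Chaudhari (Abbot); then Drummond (Archdeacon); then Nguyen (Dean); then Saleh and Andersen (Canon).
Amari and Chaudhari both have years in holy orders 38 years, so the next rule applies.
Among Amari and Chaudhari, by date of consecration or institution (later first): Amari (2006-08-26) before Chaudhari (2002-11-14).
Saleh and Andersen both have years in holy orders 17 years, so the next rule applies.
Among Saleh and Andersen, by date of consecration or institution (later first): Saleh (2006-08-14) before Andersen (2003-07-18).
Order: Mbeki, Amari, Chaudhari, Drummond, Nguyen, Saleh, Andersen.

Chaudhari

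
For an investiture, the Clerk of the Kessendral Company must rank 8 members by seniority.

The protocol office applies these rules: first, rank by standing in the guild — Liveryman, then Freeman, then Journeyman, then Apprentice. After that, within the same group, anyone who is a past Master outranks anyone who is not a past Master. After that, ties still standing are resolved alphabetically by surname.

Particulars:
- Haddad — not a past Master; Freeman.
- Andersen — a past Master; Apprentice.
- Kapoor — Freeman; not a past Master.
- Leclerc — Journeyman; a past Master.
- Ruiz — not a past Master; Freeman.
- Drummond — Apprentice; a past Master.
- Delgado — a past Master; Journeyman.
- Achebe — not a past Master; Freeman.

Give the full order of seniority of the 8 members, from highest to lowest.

By standing in the guild: Achebe, Haddad, Kapoor and Ruiz (Freeman); then Delgado and Leclerc (Journeyman); then Andersen and Drummond (Apprentice).
Achebe, Haddad, Kapoor and Ruiz are each not a past Master, so the next rule applies.
Among Achebe, Haddad, Kapoor and Ruiz, alphabetically by surname: Achebe before Haddad before Kapoor before Ruiz.
Delgado and Leclerc are each a past Master, so the next rule applies.
Among Delgado and Leclerc, alphabetically by surname: Delgado before Leclerc.
Andersen and Drummond are each a past Master, so the next rule applies.
Among Andersen and Drummond, alphabetically by surname: Andersen before Drummond.
Full order: Achebe, Haddad, Kapoor, Ruiz, Delgado, Leclerc, Andersen, Drummond.

Achebe, Haddad, Kapoor, Ruiz, Delgado, Leclerc, Andersen, Drummond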